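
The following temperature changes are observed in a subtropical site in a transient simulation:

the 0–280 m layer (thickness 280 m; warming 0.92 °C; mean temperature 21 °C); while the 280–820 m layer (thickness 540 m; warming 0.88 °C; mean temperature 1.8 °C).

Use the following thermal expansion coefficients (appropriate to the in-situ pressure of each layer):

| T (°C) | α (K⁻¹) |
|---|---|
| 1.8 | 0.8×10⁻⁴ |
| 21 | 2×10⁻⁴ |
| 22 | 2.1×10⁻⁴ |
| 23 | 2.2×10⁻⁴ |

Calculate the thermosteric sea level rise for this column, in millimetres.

89.5 mm of thermosteric rise

Layer 1 at 21 °C → α = 2×10⁻⁴ K⁻¹
Layer 2 at 1.8 °C → α = 0.8×10⁻⁴ K⁻¹
280 × 0.92 × 2×10⁻⁴ = 0.05152 m
Layer 2: 540 × 0.88 × 0.8×10⁻⁴ = 0.038016 m
Δh = 0.05152 + 0.038016 = 0.089536 m ≈ 89.5 mm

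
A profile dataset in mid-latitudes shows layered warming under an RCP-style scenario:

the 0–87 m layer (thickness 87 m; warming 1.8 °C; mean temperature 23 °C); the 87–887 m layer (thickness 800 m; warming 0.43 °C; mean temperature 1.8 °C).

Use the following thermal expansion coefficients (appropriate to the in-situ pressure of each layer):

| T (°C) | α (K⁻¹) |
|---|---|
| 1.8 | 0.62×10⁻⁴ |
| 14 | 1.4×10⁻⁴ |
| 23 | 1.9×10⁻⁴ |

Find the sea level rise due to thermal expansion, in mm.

Layer 1 at 23 °C → α = 1.9×10⁻⁴ K⁻¹
Layer 2 at 1.8 °C → α = 0.62×10⁻⁴ K⁻¹
Layer 1: 1.8 × 1.9×10⁻⁴ × 87 = 0.029754 m
Layer 2: 0.43 × 0.62×10⁻⁴ × 800 = 0.021328 m
Δh = 0.029754 + 0.021328 = 0.051082 m

Δh ≈ 51 mm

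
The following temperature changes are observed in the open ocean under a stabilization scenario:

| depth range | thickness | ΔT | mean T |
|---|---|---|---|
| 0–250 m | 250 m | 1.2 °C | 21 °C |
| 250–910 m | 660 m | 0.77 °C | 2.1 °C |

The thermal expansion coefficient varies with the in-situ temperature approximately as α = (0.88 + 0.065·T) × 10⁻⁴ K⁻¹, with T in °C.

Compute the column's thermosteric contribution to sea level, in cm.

Layer 1: α = (0.88 + 0.065×21)×10⁻⁴ = 2.245×10⁻⁴ K⁻¹
Layer 2: α = (0.88 + 0.065×2.1)×10⁻⁴ = 1.0165×10⁻⁴ K⁻¹
0–250 m: 250 × 1.2 × 2.245×10⁻⁴ = 0.06735 m
0.77 × 1.0165×10⁻⁴ × 660 = 0.05165853 m
Δh = 0.06735 + 0.05165853 = 0.11900853 m ≈ 12 cm

12 cm of thermosteric rise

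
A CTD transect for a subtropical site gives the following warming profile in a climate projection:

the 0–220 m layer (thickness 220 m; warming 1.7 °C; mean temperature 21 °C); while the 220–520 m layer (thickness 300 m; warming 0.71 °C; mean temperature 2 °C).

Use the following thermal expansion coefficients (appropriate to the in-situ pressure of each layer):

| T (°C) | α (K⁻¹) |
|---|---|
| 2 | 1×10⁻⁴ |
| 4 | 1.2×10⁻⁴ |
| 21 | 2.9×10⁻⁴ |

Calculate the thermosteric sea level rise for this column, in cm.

Δh = 13 cm

Layer 1 at 21 °C → α = 2.9×10⁻⁴ K⁻¹
Layer 2 at 2 °C → α = 1×10⁻⁴ K⁻¹
Layer 1: 2.9×10⁻⁴ × 220 × 1.7 = 0.10846 m
1×10⁻⁴ × 0.71 × 300 = 0.02130 m
Δh = 0.10846 + 0.02130 = 0.12976 m ≈ 13 cm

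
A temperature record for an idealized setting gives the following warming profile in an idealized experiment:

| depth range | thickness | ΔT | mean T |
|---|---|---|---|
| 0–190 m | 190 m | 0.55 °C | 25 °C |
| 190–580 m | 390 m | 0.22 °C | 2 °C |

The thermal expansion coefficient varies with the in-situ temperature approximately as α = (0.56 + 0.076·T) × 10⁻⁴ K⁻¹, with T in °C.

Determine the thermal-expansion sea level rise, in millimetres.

31.8 mm

Layer 1: α = (0.56 + 0.076×25)×10⁻⁴ = 2.46×10⁻⁴ K⁻¹
Layer 2: α = (0.56 + 0.076×2)×10⁻⁴ = 0.712×10⁻⁴ K⁻¹
0–190 m: 2.46×10⁻⁴ × 190 × 0.55 = 0.025707 m
390 × 0.712×10⁻⁴ × 0.22 = 0.00610896 m
Δh = 0.025707 + 0.00610896 = 0.03181596 m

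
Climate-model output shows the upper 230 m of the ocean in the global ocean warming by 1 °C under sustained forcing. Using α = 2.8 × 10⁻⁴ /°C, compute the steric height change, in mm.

Δh = αΔT·H = 2.8×10⁻⁴ × 1 × 230 = 0.06440 m

Δh ≈ 64.4 mm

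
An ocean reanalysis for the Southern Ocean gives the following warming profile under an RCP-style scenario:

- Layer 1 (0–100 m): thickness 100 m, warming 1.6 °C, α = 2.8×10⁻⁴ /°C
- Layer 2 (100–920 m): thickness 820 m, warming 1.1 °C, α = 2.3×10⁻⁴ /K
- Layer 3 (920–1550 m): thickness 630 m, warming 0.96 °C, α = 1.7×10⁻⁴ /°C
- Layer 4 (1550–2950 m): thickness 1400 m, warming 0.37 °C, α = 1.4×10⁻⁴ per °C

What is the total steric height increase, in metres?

Layer 1: 2.8×10⁻⁴ × 100 × 1.6 = 0.04480 m
820 × 1.1 × 2.3×10⁻⁴ = 0.20746 m
630 × 1.7×10⁻⁴ × 0.96 = 0.102816 m
0.37 × 1400 × 1.4×10⁻⁴ = 0.07252 m
Δh = 0.04480 + 0.20746 + 0.102816 + 0.07252 = 0.427596 m ≈ 0.43 m

about 0.43 m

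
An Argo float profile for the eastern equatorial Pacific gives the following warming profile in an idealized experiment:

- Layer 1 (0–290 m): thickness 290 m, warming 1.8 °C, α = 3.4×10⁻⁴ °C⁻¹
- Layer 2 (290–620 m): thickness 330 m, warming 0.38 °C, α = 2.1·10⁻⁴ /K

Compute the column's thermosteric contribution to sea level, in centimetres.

1.8 × 3.4×10⁻⁴ × 290 = 0.17748 m
290–620 m: 2.1×10⁻⁴ × 0.38 × 330 = 0.026334 m
Δh = 0.17748 + 0.026334 = 0.203814 m

20 cm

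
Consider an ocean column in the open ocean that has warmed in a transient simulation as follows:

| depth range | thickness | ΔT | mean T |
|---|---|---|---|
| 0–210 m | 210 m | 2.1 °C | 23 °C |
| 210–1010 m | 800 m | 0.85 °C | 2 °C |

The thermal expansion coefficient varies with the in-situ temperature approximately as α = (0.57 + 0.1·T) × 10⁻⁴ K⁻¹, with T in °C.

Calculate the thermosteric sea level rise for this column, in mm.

179 mm of thermosteric rise

Layer 1: α = (0.57 + 0.1×23)×10⁻⁴ = 2.87×10⁻⁴ K⁻¹
Layer 2: α = (0.57 + 0.1×2)×10⁻⁴ = 0.77×10⁻⁴ K⁻¹
Layer 1: 210 × 2.1 × 2.87×10⁻⁴ = 0.126567 m
Layer 2: 800 × 0.77×10⁻⁴ × 0.85 = 0.05236 m
Δh = 0.126567 + 0.05236 = 0.178927 m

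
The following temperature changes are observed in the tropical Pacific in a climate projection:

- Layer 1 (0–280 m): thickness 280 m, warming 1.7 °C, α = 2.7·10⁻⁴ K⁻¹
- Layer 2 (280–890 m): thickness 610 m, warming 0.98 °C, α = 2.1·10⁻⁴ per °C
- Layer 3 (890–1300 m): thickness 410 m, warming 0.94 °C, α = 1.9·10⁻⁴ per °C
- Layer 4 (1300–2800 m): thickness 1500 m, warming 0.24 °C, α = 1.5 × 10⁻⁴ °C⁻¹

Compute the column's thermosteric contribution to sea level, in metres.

Δh ≈ 0.38 m

0–280 m: 2.7×10⁻⁴ × 1.7 × 280 = 0.12852 m
280–890 m: 0.98 × 2.1×10⁻⁴ × 610 = 0.125538 m
890–1300 m: 410 × 0.94 × 1.9×10⁻⁴ = 0.073226 m
1300–2800 m: 1500 × 0.24 × 1.5×10⁻⁴ = 0.05400 m
Δh = 0.12852 + 0.125538 + 0.073226 + 0.05400 = 0.381284 m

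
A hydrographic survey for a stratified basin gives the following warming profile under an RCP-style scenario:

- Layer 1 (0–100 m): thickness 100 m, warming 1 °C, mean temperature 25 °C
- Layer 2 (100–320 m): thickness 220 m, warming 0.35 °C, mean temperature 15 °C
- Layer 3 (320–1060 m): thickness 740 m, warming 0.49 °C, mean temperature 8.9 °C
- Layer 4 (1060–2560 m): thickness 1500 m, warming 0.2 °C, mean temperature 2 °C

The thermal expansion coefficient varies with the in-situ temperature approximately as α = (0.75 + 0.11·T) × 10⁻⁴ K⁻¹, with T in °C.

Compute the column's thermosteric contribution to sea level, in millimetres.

Δh ≈ 145 mm

Layer 1: α = (0.75 + 0.11×25)×10⁻⁴ = 3.5×10⁻⁴ K⁻¹
Layer 2: α = (0.75 + 0.11×15)×10⁻⁴ = 2.4×10⁻⁴ K⁻¹
Layer 3: α = (0.75 + 0.11×8.9)×10⁻⁴ = 1.729×10⁻⁴ K⁻¹
Layer 4: α = (0.75 + 0.11×2)×10⁻⁴ = 0.97×10⁻⁴ K⁻¹
0–100 m: 3.5×10⁻⁴ × 100 × 1 = 0.03500 m
Layer 2: 0.35 × 220 × 2.4×10⁻⁴ = 0.01848 m
1.729×10⁻⁴ × 0.49 × 740 = 0.06269354 m
Layer 4: 0.97×10⁻⁴ × 0.2 × 1500 = 0.02910 m
Δh = 0.03500 + 0.01848 + 0.06269354 + 0.02910 = 0.14527354 m ≈ 145 mm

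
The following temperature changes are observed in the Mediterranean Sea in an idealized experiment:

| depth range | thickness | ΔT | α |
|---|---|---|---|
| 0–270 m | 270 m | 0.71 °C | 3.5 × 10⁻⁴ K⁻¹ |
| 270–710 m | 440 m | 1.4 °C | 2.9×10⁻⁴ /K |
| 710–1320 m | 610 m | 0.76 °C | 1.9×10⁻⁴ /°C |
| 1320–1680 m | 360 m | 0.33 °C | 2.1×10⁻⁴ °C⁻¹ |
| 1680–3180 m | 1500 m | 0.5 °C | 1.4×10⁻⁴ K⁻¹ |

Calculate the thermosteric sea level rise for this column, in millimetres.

Layer 1: 270 × 3.5×10⁻⁴ × 0.71 = 0.067095 m
440 × 1.4 × 2.9×10⁻⁴ = 0.17864 m
710–1320 m: 610 × 0.76 × 1.9×10⁻⁴ = 0.088084 m
0.33 × 2.1×10⁻⁴ × 360 = 0.024948 m
Layer 5: 1500 × 1.4×10⁻⁴ × 0.5 = 0.10500 m
Δh = 0.067095 + 0.17864 + 0.088084 + 0.024948 + 0.10500 = 0.463767 m

about 464 mm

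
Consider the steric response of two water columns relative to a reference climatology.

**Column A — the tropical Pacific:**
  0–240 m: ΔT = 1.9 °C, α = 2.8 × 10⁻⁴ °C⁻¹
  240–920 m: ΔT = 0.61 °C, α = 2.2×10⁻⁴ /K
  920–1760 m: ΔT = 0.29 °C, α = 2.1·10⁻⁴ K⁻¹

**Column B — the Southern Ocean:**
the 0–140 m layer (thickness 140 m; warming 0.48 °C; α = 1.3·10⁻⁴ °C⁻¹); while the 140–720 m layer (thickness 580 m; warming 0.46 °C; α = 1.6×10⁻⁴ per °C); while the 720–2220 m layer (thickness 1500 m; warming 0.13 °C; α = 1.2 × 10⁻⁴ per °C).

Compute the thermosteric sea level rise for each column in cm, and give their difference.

A 0–240 m: 1.9 × 2.8×10⁻⁴ × 240 = 0.12768 m
A Layer 2: 2.2×10⁻⁴ × 0.61 × 680 = 0.091256 m
A 920–1760 m: 0.29 × 840 × 2.1×10⁻⁴ = 0.051156 m
A total: 0.270092 m
B 0.48 × 1.3×10⁻⁴ × 140 = 0.008736 m
B Layer 2: 1.6×10⁻⁴ × 0.46 × 580 = 0.042688 m
B Layer 3: 0.13 × 1.2×10⁻⁴ × 1500 = 0.02340 m
B total: 0.074824 m
Difference: 0.270092 − 0.074824 = 0.195268 m

A: 27.0 cm; B: 7.48 cm; difference 19.5 cm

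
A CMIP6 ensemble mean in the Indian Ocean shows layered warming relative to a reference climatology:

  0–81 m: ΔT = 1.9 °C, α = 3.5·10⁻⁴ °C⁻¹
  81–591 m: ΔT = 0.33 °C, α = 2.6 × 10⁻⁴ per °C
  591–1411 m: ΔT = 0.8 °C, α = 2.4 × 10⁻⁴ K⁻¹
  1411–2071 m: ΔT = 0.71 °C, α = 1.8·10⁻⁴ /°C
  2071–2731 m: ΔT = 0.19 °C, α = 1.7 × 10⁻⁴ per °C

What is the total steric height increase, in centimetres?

Δh ≈ 36.1 cm

Layer 1: 81 × 1.9 × 3.5×10⁻⁴ = 0.053865 m
Layer 2: 2.6×10⁻⁴ × 510 × 0.33 = 0.043758 m
591–1411 m: 2.4×10⁻⁴ × 820 × 0.8 = 0.15744 m
Layer 4: 1.8×10⁻⁴ × 660 × 0.71 = 0.084348 m
Layer 5: 1.7×10⁻⁴ × 660 × 0.19 = 0.021318 m
Δh = 0.053865 + 0.043758 + 0.15744 + 0.084348 + 0.021318 = 0.360729 m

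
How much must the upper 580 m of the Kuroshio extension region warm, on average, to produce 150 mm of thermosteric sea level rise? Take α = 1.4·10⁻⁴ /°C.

1.85 K

ΔT = Δh/(αH) = 0.15 / (1.4×10⁻⁴ × 580) ≈ 1.847 K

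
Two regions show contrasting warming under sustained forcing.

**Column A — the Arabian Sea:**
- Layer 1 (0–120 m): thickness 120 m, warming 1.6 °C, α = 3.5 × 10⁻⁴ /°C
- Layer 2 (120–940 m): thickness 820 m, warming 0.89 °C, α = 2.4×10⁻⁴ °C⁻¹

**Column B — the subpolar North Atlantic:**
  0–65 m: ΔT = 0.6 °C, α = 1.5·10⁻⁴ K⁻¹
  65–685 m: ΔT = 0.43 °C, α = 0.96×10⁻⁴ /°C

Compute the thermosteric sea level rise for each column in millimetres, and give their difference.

A 0–120 m: 3.5×10⁻⁴ × 1.6 × 120 = 0.06720 m
A 120–940 m: 2.4×10⁻⁴ × 820 × 0.89 = 0.175152 m
A total: 0.242352 m
B 1.5×10⁻⁴ × 0.6 × 65 = 0.00585 m
B Layer 2: 620 × 0.43 × 0.96×10⁻⁴ = 0.0255936 m
B total: 0.0314436 m
Difference: 0.242352 − 0.0314436 = 0.2109084 m

A: 240 mm; B: 31 mm; difference 210 mm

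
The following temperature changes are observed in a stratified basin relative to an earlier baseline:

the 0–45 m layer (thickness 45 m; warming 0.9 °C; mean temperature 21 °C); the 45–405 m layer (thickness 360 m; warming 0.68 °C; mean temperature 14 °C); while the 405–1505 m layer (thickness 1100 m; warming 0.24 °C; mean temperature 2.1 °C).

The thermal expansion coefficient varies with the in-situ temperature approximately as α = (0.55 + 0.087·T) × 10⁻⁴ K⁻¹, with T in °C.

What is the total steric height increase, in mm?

Δh = 72.3 mm

Layer 1: α = (0.55 + 0.087×21)×10⁻⁴ = 2.377×10⁻⁴ K⁻¹
Layer 2: α = (0.55 + 0.087×14)×10⁻⁴ = 1.768×10⁻⁴ K⁻¹
Layer 3: α = (0.55 + 0.087×2.1)×10⁻⁴ = 0.7327×10⁻⁴ K⁻¹
Layer 1: 45 × 0.9 × 2.377×10⁻⁴ = 0.00962685 m
45–405 m: 360 × 1.768×10⁻⁴ × 0.68 = 0.04328064 m
Layer 3: 0.7327×10⁻⁴ × 1100 × 0.24 = 0.01934328 m
Δh = 0.00962685 + 0.04328064 + 0.01934328 = 0.07225077 m ≈ 72.3 mm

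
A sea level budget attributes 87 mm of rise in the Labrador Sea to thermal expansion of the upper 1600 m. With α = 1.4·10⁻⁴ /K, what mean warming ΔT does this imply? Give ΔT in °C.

about 0.388 °C

ΔT = Δh/(αH) = 0.087 / (1.4×10⁻⁴ × 1600) ≈ 0.3884 °C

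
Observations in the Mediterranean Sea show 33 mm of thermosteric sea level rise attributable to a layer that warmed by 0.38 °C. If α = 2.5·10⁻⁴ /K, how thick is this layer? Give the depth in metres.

H = Δh/(αΔT) = 0.033 / (2.5×10⁻⁴ × 0.38) ≈ 347.4 m

about 347 m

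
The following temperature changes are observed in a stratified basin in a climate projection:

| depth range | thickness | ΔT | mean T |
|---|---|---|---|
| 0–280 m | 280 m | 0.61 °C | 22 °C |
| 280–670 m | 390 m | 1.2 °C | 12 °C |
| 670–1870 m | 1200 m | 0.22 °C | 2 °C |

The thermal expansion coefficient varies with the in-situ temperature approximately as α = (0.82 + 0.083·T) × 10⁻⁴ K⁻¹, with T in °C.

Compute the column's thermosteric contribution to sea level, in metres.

Layer 1: α = (0.82 + 0.083×22)×10⁻⁴ = 2.646×10⁻⁴ K⁻¹
Layer 2: α = (0.82 + 0.083×12)×10⁻⁴ = 1.816×10⁻⁴ K⁻¹
Layer 3: α = (0.82 + 0.083×2)×10⁻⁴ = 0.986×10⁻⁴ K⁻¹
Layer 1: 280 × 2.646×10⁻⁴ × 0.61 = 0.04519368 m
280–670 m: 1.2 × 390 × 1.816×10⁻⁴ = 0.0849888 m
Layer 3: 0.22 × 0.986×10⁻⁴ × 1200 = 0.0260304 m
Δh = 0.04519368 + 0.0849888 + 0.0260304 = 0.15621288 m ≈ 0.156 m

Δh = 0.156 m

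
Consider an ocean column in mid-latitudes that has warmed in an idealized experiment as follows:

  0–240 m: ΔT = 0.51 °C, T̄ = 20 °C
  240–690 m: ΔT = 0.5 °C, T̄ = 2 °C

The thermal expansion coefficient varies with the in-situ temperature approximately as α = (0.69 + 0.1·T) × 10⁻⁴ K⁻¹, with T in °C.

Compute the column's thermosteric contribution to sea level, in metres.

Layer 1: α = (0.69 + 0.1×20)×10⁻⁴ = 2.69×10⁻⁴ K⁻¹
Layer 2: α = (0.69 + 0.1×2)×10⁻⁴ = 0.89×10⁻⁴ K⁻¹
2.69×10⁻⁴ × 0.51 × 240 = 0.0329256 m
Layer 2: 450 × 0.5 × 0.89×10⁻⁴ = 0.020025 m
Δh = 0.0329256 + 0.020025 = 0.0529506 m

0.053 m of thermosteric rise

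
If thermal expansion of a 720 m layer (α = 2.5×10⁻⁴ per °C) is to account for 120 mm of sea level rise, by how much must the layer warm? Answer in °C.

ΔT ≈ 0.667 °C

ΔT = Δh/(αH) = 0.12 / (2.5×10⁻⁴ × 720) ≈ 0.6667 °C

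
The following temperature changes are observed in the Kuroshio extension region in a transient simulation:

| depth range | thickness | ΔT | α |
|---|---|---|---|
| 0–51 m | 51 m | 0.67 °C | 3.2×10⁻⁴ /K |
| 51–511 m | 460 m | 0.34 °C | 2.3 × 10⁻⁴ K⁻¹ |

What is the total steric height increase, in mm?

51 × 3.2×10⁻⁴ × 0.67 = 0.0109344 m
Layer 2: 2.3×10⁻⁴ × 460 × 0.34 = 0.035972 m
Δh = 0.0109344 + 0.035972 = 0.0469064 m ≈ 46.9 mm

Δh = 46.9 mm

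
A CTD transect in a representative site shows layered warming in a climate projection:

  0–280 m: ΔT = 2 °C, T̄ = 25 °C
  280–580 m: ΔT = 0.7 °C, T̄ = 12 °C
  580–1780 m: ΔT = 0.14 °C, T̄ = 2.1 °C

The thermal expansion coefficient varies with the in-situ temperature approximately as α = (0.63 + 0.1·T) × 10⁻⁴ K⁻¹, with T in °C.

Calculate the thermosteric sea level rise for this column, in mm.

about 230 mm

Layer 1: α = (0.63 + 0.1×25)×10⁻⁴ = 3.13×10⁻⁴ K⁻¹
Layer 2: α = (0.63 + 0.1×12)×10⁻⁴ = 1.83×10⁻⁴ K⁻¹
Layer 3: α = (0.63 + 0.1×2.1)×10⁻⁴ = 0.84×10⁻⁴ K⁻¹
0–280 m: 280 × 3.13×10⁻⁴ × 2 = 0.17528 m
Layer 2: 0.7 × 1.83×10⁻⁴ × 300 = 0.03843 m
0.84×10⁻⁴ × 1200 × 0.14 = 0.014112 m
Δh = 0.17528 + 0.03843 + 0.014112 = 0.227822 m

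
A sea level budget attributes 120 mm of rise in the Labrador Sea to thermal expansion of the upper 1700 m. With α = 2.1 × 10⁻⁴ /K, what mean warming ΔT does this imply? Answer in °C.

ΔT ≈ 0.336 °C

ΔT = Δh/(αH) = 0.12 / (2.1×10⁻⁴ × 1700) ≈ 0.3361 °C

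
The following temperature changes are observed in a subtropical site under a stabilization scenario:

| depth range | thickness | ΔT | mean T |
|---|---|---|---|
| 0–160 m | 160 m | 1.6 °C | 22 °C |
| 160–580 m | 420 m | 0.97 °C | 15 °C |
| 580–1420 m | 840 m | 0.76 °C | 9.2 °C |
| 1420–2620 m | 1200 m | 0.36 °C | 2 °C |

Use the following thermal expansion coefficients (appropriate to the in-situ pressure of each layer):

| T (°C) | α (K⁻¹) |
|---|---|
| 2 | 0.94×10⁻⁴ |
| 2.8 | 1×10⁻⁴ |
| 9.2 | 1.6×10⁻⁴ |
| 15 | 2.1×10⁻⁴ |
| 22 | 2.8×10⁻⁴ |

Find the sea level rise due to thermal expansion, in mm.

Layer 1 at 22 °C → α = 2.8×10⁻⁴ K⁻¹
Layer 2 at 15 °C → α = 2.1×10⁻⁴ K⁻¹
Layer 3 at 9.2 °C → α = 1.6×10⁻⁴ K⁻¹
Layer 4 at 2 °C → α = 0.94×10⁻⁴ K⁻¹
Layer 1: 1.6 × 2.8×10⁻⁴ × 160 = 0.07168 m
160–580 m: 420 × 2.1×10⁻⁴ × 0.97 = 0.085554 m
580–1420 m: 840 × 0.76 × 1.6×10⁻⁴ = 0.102144 m
Layer 4: 1200 × 0.36 × 0.94×10⁻⁴ = 0.040608 m
Δh = 0.07168 + 0.085554 + 0.102144 + 0.040608 = 0.299986 m ≈ 300 mm

300 mm of thermosteric rise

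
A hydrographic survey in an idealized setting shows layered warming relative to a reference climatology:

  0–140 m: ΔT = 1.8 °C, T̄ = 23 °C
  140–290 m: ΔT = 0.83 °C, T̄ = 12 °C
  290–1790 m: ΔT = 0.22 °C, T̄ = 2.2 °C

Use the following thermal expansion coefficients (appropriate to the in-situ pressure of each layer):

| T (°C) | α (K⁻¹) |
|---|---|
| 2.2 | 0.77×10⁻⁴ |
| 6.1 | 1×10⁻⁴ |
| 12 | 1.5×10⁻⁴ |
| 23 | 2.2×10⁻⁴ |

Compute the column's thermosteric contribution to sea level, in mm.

Δh ≈ 99.5 mm

Layer 1 at 23 °C → α = 2.2×10⁻⁴ K⁻¹
Layer 2 at 12 °C → α = 1.5×10⁻⁴ K⁻¹
Layer 3 at 2.2 °C → α = 0.77×10⁻⁴ K⁻¹
Layer 1: 1.8 × 140 × 2.2×10⁻⁴ = 0.05544 m
Layer 2: 150 × 1.5×10⁻⁴ × 0.83 = 0.018675 m
0.22 × 0.77×10⁻⁴ × 1500 = 0.02541 m
Δh = 0.05544 + 0.018675 + 0.02541 = 0.099525 m ≈ 99.5 mm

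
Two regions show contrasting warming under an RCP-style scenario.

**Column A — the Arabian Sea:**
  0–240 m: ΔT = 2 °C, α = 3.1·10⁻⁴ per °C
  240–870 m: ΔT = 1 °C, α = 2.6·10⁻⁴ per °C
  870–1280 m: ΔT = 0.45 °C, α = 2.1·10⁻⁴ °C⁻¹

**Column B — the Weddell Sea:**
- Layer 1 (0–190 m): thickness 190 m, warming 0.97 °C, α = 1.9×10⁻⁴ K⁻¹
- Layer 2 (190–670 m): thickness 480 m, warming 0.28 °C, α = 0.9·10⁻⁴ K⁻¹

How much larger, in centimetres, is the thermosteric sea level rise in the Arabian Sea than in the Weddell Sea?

Δh_A − Δh_B ≈ 30 cm

A 0–240 m: 2 × 240 × 3.1×10⁻⁴ = 0.14880 m
A 1 × 630 × 2.6×10⁻⁴ = 0.16380 m
A Layer 3: 2.1×10⁻⁴ × 410 × 0.45 = 0.038745 m
A total: 0.351345 m
B 1.9×10⁻⁴ × 190 × 0.97 = 0.035017 m
B 190–670 m: 0.28 × 0.9×10⁻⁴ × 480 = 0.012096 m
B total: 0.047113 m
Difference: 0.351345 − 0.047113 = 0.304232 m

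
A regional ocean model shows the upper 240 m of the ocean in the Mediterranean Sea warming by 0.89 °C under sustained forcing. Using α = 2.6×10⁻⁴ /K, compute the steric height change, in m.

0.056 m

Δh = αΔT·H = 2.6×10⁻⁴ × 0.89 × 240 = 0.055536 m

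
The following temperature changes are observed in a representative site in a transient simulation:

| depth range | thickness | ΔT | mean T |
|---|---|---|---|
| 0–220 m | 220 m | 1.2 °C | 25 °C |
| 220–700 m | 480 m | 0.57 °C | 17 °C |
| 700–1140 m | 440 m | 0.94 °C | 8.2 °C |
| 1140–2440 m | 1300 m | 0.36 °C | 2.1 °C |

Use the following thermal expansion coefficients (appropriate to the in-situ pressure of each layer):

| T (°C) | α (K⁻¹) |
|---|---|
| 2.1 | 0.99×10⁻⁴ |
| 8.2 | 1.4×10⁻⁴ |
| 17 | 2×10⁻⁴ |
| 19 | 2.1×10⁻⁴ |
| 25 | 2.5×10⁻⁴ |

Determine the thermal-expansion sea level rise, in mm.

about 220 mm

Layer 1 at 25 °C → α = 2.5×10⁻⁴ K⁻¹
Layer 2 at 17 °C → α = 2×10⁻⁴ K⁻¹
Layer 3 at 8.2 °C → α = 1.4×10⁻⁴ K⁻¹
Layer 4 at 2.1 °C → α = 0.99×10⁻⁴ K⁻¹
0–220 m: 1.2 × 2.5×10⁻⁴ × 220 = 0.06600 m
220–700 m: 0.57 × 480 × 2×10⁻⁴ = 0.05472 m
700–1140 m: 1.4×10⁻⁴ × 0.94 × 440 = 0.057904 m
1140–2440 m: 0.99×10⁻⁴ × 0.36 × 1300 = 0.046332 m
Δh = 0.06600 + 0.05472 + 0.057904 + 0.046332 = 0.224956 m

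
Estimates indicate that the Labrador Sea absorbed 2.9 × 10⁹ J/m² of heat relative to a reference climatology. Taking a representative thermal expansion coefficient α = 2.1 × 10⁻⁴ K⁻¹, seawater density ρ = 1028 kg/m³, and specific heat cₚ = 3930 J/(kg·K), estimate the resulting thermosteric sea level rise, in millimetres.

Δh = 151 mm

Δh = αQ/(ρcₚ) = 2.1×10⁻⁴ × 2.9×10⁹ / (1028 × 3930) ≈ 0.15074 m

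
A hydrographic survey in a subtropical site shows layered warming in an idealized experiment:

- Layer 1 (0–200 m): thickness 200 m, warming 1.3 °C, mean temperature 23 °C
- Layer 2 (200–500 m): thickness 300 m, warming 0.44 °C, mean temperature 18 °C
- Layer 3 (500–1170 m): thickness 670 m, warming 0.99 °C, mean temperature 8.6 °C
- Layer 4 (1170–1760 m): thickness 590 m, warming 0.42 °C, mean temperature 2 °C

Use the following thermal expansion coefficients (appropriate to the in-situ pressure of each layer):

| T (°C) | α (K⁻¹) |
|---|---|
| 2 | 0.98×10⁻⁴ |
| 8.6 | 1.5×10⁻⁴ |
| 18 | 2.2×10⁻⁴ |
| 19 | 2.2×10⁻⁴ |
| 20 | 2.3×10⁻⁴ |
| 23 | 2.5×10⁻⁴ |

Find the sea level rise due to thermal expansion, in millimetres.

about 218 mm

Layer 1 at 23 °C → α = 2.5×10⁻⁴ K⁻¹
Layer 2 at 18 °C → α = 2.2×10⁻⁴ K⁻¹
Layer 3 at 8.6 °C → α = 1.5×10⁻⁴ K⁻¹
Layer 4 at 2 °C → α = 0.98×10⁻⁴ K⁻¹
0–200 m: 200 × 2.5×10⁻⁴ × 1.3 = 0.06500 m
Layer 2: 2.2×10⁻⁴ × 0.44 × 300 = 0.02904 m
500–1170 m: 0.99 × 1.5×10⁻⁴ × 670 = 0.099495 m
Layer 4: 0.42 × 0.98×10⁻⁴ × 590 = 0.0242844 m
Δh = 0.06500 + 0.02904 + 0.099495 + 0.0242844 = 0.2178194 m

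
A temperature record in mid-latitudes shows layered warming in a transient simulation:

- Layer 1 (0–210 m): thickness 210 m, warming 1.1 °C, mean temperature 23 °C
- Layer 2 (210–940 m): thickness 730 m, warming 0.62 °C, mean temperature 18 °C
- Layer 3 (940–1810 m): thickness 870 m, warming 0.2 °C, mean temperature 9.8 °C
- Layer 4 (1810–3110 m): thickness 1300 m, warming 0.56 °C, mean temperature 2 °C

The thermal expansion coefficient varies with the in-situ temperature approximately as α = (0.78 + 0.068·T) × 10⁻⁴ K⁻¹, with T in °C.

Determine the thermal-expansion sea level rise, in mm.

about 237 mm

Layer 1: α = (0.78 + 0.068×23)×10⁻⁴ = 2.344×10⁻⁴ K⁻¹
Layer 2: α = (0.78 + 0.068×18)×10⁻⁴ = 2.004×10⁻⁴ K⁻¹
Layer 3: α = (0.78 + 0.068×9.8)×10⁻⁴ = 1.4464×10⁻⁴ K⁻¹
Layer 4: α = (0.78 + 0.068×2)×10⁻⁴ = 0.916×10⁻⁴ K⁻¹
210 × 2.344×10⁻⁴ × 1.1 = 0.0541464 m
Layer 2: 730 × 2.004×10⁻⁴ × 0.62 = 0.09070104 m
940–1810 m: 1.4464×10⁻⁴ × 0.2 × 870 = 0.02516736 m
0.56 × 1300 × 0.916×10⁻⁴ = 0.0666848 m
Δh = 0.0541464 + 0.09070104 + 0.02516736 + 0.0666848 = 0.2366996 m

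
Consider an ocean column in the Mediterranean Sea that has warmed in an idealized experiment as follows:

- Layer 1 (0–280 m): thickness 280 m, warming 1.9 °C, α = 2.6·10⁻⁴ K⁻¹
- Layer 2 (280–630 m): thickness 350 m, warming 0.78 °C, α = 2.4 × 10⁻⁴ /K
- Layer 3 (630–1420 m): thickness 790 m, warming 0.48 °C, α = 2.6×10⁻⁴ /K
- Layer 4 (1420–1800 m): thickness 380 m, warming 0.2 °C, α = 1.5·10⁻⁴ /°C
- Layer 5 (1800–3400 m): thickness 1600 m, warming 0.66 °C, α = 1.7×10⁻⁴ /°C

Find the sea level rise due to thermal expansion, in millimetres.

Δh = 493 mm

280 × 2.6×10⁻⁴ × 1.9 = 0.13832 m
Layer 2: 0.78 × 350 × 2.4×10⁻⁴ = 0.06552 m
0.48 × 2.6×10⁻⁴ × 790 = 0.098592 m
Layer 4: 0.2 × 380 × 1.5×10⁻⁴ = 0.01140 m
Layer 5: 1600 × 0.66 × 1.7×10⁻⁴ = 0.17952 m
Δh = 0.13832 + 0.06552 + 0.098592 + 0.01140 + 0.17952 = 0.493352 m ≈ 493 mm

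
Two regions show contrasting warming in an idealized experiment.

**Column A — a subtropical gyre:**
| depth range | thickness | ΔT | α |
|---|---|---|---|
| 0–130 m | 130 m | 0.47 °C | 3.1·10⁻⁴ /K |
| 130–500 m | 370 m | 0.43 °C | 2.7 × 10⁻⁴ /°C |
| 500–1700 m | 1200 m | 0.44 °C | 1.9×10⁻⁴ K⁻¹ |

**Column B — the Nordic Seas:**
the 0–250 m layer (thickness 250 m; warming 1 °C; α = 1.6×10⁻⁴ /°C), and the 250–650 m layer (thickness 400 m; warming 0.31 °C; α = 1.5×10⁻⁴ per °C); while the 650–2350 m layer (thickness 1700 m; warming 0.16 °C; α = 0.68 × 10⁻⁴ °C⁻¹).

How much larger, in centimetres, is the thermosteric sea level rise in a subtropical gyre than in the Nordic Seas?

Δh_A − Δh_B ≈ 8.5 cm

A 0–130 m: 3.1×10⁻⁴ × 0.47 × 130 = 0.018941 m
A Layer 2: 0.43 × 370 × 2.7×10⁻⁴ = 0.042957 m
A Layer 3: 0.44 × 1.9×10⁻⁴ × 1200 = 0.10032 m
A total: 0.162218 m
B 250 × 1.6×10⁻⁴ × 1 = 0.04000 m
B 250–650 m: 1.5×10⁻⁴ × 400 × 0.31 = 0.01860 m
B 0.16 × 1700 × 0.68×10⁻⁴ = 0.018496 m
B total: 0.077096 m
Difference: 0.162218 − 0.077096 = 0.085122 m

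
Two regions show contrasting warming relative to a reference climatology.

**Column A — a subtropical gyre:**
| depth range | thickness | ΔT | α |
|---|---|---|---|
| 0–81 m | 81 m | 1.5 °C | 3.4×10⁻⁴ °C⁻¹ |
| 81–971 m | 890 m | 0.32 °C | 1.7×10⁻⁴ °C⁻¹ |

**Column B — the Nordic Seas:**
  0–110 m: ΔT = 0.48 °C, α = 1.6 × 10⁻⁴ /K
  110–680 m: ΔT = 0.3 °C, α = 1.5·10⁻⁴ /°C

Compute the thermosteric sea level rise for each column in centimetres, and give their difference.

A: 8.97 cm; B: 3.41 cm; difference 5.56 cm

A 1.5 × 3.4×10⁻⁴ × 81 = 0.04131 m
A 81–971 m: 890 × 1.7×10⁻⁴ × 0.32 = 0.048416 m
A total: 0.089726 m
B 0.48 × 1.6×10⁻⁴ × 110 = 0.008448 m
B 110–680 m: 1.5×10⁻⁴ × 0.3 × 570 = 0.02565 m
B total: 0.034098 m
Difference: 0.089726 − 0.034098 = 0.055628 m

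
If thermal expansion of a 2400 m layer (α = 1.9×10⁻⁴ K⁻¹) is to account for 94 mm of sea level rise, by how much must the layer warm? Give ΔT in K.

ΔT = Δh/(αH) = 0.094 / (1.9×10⁻⁴ × 2400) ≈ 0.2061 K

ΔT ≈ 0.206 K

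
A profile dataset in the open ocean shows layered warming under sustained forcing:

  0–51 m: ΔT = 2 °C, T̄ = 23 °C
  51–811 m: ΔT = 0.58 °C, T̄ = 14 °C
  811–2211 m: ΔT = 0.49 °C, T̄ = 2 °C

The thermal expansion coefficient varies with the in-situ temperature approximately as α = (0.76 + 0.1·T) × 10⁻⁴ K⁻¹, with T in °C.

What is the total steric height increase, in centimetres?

Layer 1: α = (0.76 + 0.1×23)×10⁻⁴ = 3.06×10⁻⁴ K⁻¹
Layer 2: α = (0.76 + 0.1×14)×10⁻⁴ = 2.16×10⁻⁴ K⁻¹
Layer 3: α = (0.76 + 0.1×2)×10⁻⁴ = 0.96×10⁻⁴ K⁻¹
0–51 m: 2 × 3.06×10⁻⁴ × 51 = 0.031212 m
51–811 m: 760 × 2.16×10⁻⁴ × 0.58 = 0.0952128 m
811–2211 m: 0.49 × 1400 × 0.96×10⁻⁴ = 0.065856 m
Δh = 0.031212 + 0.0952128 + 0.065856 = 0.1922808 m

about 19 cm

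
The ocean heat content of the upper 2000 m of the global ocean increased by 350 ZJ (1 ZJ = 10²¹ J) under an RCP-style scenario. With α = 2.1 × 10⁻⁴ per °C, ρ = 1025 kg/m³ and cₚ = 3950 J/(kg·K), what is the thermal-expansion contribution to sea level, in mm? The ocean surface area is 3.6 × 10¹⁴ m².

Per unit area: Q = 350×10²¹ / (3.6×10¹⁴) ≈ 9.722×10⁸ J/m²
Δh = αQ/(ρcₚ) = 2.1×10⁻⁴ × 9.722×10⁸ / (1025 × 3950) ≈ 0.050426 m

Δh ≈ 50.4 mm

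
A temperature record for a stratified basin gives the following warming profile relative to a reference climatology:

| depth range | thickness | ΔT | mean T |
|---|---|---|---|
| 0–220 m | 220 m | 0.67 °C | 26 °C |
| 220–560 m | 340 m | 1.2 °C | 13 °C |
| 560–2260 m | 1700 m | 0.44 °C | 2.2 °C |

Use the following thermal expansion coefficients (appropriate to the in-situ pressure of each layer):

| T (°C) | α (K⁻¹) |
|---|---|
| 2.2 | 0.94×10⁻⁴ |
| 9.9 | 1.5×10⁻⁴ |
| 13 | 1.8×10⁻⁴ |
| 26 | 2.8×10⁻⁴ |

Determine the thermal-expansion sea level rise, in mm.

Δh ≈ 185 mm

Layer 1 at 26 °C → α = 2.8×10⁻⁴ K⁻¹
Layer 2 at 13 °C → α = 1.8×10⁻⁴ K⁻¹
Layer 3 at 2.2 °C → α = 0.94×10⁻⁴ K⁻¹
0.67 × 220 × 2.8×10⁻⁴ = 0.041272 m
220–560 m: 340 × 1.8×10⁻⁴ × 1.2 = 0.07344 m
1700 × 0.94×10⁻⁴ × 0.44 = 0.070312 m
Δh = 0.041272 + 0.07344 + 0.070312 = 0.185024 m ≈ 185 mm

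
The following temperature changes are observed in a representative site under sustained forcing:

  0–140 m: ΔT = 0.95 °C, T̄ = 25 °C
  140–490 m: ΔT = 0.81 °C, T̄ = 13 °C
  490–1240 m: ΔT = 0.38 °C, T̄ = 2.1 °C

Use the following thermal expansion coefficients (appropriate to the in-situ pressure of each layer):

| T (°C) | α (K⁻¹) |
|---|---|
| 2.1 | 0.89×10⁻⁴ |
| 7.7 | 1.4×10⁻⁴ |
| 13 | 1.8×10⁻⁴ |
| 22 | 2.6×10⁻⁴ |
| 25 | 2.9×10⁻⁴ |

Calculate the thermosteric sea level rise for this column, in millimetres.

Δh ≈ 115 mm

Layer 1 at 25 °C → α = 2.9×10⁻⁴ K⁻¹
Layer 2 at 13 °C → α = 1.8×10⁻⁴ K⁻¹
Layer 3 at 2.1 °C → α = 0.89×10⁻⁴ K⁻¹
Layer 1: 140 × 0.95 × 2.9×10⁻⁴ = 0.03857 m
1.8×10⁻⁴ × 350 × 0.81 = 0.05103 m
Layer 3: 750 × 0.89×10⁻⁴ × 0.38 = 0.025365 m
Δh = 0.03857 + 0.05103 + 0.025365 = 0.114965 m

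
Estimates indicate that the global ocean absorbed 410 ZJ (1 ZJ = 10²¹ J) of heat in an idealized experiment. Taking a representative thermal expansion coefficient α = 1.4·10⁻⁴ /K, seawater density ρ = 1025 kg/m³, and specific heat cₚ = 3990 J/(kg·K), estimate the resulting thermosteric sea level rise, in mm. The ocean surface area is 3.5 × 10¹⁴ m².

Per unit area: Q = 410×10²¹ / (3.5×10¹⁴) ≈ 1.171×10⁹ J/m²
Δh = αQ/(ρcₚ) = 1.4×10⁻⁴ × 1.171×10⁹ / (1025 × 3990) ≈ 0.040086 m

40 mm of thermosteric rise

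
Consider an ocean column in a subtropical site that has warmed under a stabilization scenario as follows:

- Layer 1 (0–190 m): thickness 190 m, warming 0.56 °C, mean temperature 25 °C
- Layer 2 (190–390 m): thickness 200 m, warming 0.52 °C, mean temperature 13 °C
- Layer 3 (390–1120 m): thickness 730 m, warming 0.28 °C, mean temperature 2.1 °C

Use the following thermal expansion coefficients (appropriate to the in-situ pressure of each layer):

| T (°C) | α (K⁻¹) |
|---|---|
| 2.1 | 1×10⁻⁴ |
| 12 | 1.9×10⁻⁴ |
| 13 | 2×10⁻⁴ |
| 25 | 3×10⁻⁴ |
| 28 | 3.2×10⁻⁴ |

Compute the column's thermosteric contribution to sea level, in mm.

Layer 1 at 25 °C → α = 3×10⁻⁴ K⁻¹
Layer 2 at 13 °C → α = 2×10⁻⁴ K⁻¹
Layer 3 at 2.1 °C → α = 1×10⁻⁴ K⁻¹
Layer 1: 0.56 × 190 × 3×10⁻⁴ = 0.03192 m
190–390 m: 200 × 0.52 × 2×10⁻⁴ = 0.02080 m
390–1120 m: 1×10⁻⁴ × 0.28 × 730 = 0.02044 m
Δh = 0.03192 + 0.02080 + 0.02044 = 0.07316 m ≈ 73.2 mm

73.2 mm of thermosteric rise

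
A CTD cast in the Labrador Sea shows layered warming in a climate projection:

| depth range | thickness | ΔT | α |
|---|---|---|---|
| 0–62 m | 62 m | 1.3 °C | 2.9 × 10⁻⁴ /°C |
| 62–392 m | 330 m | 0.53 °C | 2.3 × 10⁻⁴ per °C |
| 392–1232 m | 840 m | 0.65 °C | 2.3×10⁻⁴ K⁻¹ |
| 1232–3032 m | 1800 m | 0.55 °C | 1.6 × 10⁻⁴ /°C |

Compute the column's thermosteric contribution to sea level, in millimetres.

350 mm

62 × 1.3 × 2.9×10⁻⁴ = 0.023374 m
Layer 2: 2.3×10⁻⁴ × 0.53 × 330 = 0.040227 m
Layer 3: 0.65 × 2.3×10⁻⁴ × 840 = 0.12558 m
Layer 4: 1800 × 0.55 × 1.6×10⁻⁴ = 0.15840 m
Δh = 0.023374 + 0.040227 + 0.12558 + 0.15840 = 0.347581 m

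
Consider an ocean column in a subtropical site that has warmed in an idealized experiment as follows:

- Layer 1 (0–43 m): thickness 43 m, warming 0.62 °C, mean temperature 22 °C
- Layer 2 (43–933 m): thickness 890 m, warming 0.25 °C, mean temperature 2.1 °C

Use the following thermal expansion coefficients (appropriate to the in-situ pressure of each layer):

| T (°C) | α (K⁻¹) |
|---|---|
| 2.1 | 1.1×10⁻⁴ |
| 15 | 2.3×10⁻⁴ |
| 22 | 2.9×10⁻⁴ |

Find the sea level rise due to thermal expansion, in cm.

Layer 1 at 22 °C → α = 2.9×10⁻⁴ K⁻¹
Layer 2 at 2.1 °C → α = 1.1×10⁻⁴ K⁻¹
0–43 m: 43 × 2.9×10⁻⁴ × 0.62 = 0.0077314 m
Layer 2: 0.25 × 890 × 1.1×10⁻⁴ = 0.024475 m
Δh = 0.0077314 + 0.024475 = 0.0322064 m ≈ 3.22 cm

3.22 cm of thermosteric rise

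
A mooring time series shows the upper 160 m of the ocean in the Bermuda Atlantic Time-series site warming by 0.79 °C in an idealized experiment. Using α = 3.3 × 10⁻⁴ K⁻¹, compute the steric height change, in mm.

Δh ≈ 41.7 mm

Δh = αΔT·H = 3.3×10⁻⁴ × 0.79 × 160 = 0.041712 m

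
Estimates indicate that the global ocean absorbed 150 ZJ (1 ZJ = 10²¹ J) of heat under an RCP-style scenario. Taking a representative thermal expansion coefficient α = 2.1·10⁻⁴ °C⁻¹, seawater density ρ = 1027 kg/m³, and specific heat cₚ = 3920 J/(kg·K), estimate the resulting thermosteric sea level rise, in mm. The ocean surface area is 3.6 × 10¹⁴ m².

Per unit area: Q = 150×10²¹ / (3.6×10¹⁴) ≈ 4.167×10⁸ J/m²
Δh = αQ/(ρcₚ) = 2.1×10⁻⁴ × 4.167×10⁸ / (1027 × 3920) ≈ 0.021736 m

Δh = 22 mm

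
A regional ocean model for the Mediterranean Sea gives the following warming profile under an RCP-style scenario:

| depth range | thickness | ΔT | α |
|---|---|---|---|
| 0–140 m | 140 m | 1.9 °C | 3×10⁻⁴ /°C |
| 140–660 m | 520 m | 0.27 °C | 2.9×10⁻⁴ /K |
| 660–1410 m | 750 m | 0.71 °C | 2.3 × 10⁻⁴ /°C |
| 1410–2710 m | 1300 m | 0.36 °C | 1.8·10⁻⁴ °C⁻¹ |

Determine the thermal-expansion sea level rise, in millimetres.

Layer 1: 3×10⁻⁴ × 1.9 × 140 = 0.07980 m
520 × 0.27 × 2.9×10⁻⁴ = 0.040716 m
750 × 0.71 × 2.3×10⁻⁴ = 0.122475 m
1300 × 1.8×10⁻⁴ × 0.36 = 0.08424 m
Δh = 0.07980 + 0.040716 + 0.122475 + 0.08424 = 0.327231 m ≈ 327 mm

Δh ≈ 327 mm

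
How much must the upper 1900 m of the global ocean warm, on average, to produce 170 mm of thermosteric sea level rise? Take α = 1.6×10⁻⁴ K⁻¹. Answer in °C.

ΔT = Δh/(αH) = 0.17 / (1.6×10⁻⁴ × 1900) ≈ 0.5592 °C

ΔT ≈ 0.56 °C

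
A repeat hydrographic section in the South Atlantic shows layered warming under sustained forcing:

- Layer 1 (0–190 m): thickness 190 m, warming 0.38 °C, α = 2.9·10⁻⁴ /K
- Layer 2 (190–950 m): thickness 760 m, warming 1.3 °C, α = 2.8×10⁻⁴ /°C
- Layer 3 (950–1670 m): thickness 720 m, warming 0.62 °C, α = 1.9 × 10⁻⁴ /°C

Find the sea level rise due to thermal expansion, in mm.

382 mm of thermosteric rise

2.9×10⁻⁴ × 190 × 0.38 = 0.020938 m
760 × 2.8×10⁻⁴ × 1.3 = 0.27664 m
1.9×10⁻⁴ × 0.62 × 720 = 0.084816 m
Δh = 0.020938 + 0.27664 + 0.084816 = 0.382394 m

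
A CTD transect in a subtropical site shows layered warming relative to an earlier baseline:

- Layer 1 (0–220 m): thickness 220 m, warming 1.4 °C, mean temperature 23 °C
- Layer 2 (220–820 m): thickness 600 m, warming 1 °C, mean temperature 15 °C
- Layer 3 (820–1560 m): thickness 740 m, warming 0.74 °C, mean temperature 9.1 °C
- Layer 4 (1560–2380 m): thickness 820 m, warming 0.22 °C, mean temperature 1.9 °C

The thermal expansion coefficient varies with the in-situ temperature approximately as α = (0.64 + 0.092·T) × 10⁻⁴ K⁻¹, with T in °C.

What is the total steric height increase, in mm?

Δh ≈ 300 mm

Layer 1: α = (0.64 + 0.092×23)×10⁻⁴ = 2.756×10⁻⁴ K⁻¹
Layer 2: α = (0.64 + 0.092×15)×10⁻⁴ = 2.02×10⁻⁴ K⁻¹
Layer 3: α = (0.64 + 0.092×9.1)×10⁻⁴ = 1.4772×10⁻⁴ K⁻¹
Layer 4: α = (0.64 + 0.092×1.9)×10⁻⁴ = 0.8148×10⁻⁴ K⁻¹
0–220 m: 220 × 1.4 × 2.756×10⁻⁴ = 0.0848848 m
600 × 2.02×10⁻⁴ × 1 = 0.12120 m
1.4772×10⁻⁴ × 740 × 0.74 = 0.080891472 m
Layer 4: 820 × 0.8148×10⁻⁴ × 0.22 = 0.014698992 m
Δh = 0.0848848 + 0.12120 + 0.080891472 + 0.014698992 = 0.301675264 m ≈ 300 mm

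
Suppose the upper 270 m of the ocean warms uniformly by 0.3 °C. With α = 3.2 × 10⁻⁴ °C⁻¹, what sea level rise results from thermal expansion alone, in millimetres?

Δh = 26 mm

Δh = αΔT·H = 3.2×10⁻⁴ × 0.3 × 270 = 0.02592 m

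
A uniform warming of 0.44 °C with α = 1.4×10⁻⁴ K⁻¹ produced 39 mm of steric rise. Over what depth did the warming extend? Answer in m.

H = Δh/(αΔT) = 0.039 / (1.4×10⁻⁴ × 0.44) ≈ 633.1 m

about 630 m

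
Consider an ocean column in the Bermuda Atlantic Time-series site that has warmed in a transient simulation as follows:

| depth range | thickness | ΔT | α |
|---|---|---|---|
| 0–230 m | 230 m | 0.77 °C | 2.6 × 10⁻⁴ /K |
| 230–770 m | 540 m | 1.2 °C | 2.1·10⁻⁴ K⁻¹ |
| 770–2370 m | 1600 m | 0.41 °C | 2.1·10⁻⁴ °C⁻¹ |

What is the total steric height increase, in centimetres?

230 × 2.6×10⁻⁴ × 0.77 = 0.046046 m
2.1×10⁻⁴ × 540 × 1.2 = 0.13608 m
770–2370 m: 2.1×10⁻⁴ × 0.41 × 1600 = 0.13776 m
Δh = 0.046046 + 0.13608 + 0.13776 = 0.319886 m ≈ 32.0 cm

32.0 cm of thermosteric rise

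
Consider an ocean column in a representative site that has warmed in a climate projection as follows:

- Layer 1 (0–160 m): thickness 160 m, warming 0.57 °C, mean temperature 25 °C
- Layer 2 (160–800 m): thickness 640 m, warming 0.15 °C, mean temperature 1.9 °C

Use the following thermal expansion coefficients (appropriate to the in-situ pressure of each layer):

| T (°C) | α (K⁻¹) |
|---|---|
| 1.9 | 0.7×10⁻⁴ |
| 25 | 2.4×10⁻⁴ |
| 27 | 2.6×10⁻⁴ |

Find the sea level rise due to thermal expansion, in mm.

Layer 1 at 25 °C → α = 2.4×10⁻⁴ K⁻¹
Layer 2 at 1.9 °C → α = 0.7×10⁻⁴ K⁻¹
Layer 1: 0.57 × 160 × 2.4×10⁻⁴ = 0.021888 m
Layer 2: 640 × 0.15 × 0.7×10⁻⁴ = 0.00672 m
Δh = 0.021888 + 0.00672 = 0.028608 m

Δh = 28.6 mm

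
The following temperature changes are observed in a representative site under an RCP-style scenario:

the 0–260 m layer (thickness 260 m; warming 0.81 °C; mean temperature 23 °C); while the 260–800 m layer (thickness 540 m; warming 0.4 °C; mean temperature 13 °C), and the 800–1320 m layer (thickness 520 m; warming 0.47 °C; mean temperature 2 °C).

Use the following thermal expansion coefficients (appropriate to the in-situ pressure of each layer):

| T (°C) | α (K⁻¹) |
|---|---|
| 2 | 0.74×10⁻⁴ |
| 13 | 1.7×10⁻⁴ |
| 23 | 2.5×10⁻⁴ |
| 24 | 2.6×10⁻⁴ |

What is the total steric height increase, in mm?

Layer 1 at 23 °C → α = 2.5×10⁻⁴ K⁻¹
Layer 2 at 13 °C → α = 1.7×10⁻⁴ K⁻¹
Layer 3 at 2 °C → α = 0.74×10⁻⁴ K⁻¹
Layer 1: 0.81 × 2.5×10⁻⁴ × 260 = 0.05265 m
260–800 m: 1.7×10⁻⁴ × 0.4 × 540 = 0.03672 m
Layer 3: 520 × 0.47 × 0.74×10⁻⁴ = 0.0180856 m
Δh = 0.05265 + 0.03672 + 0.0180856 = 0.1074556 m ≈ 107 mm

Δh = 107 mm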